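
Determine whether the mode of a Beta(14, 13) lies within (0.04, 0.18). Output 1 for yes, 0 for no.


First find the mode: (a-1)/(a+b-2) = 0.52
Is 0.52 in (0.04, 0.18)? 0

0


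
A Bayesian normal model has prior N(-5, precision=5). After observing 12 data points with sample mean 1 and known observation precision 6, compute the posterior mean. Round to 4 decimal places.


Posterior mean = (prior_precision * prior_mean + n * data_precision * data_mean) / (prior_precision + n * data_precision)
Numerator = 5*-5 + 12*6*1 = 47
Denominator = 5 + 12*6 = 77
Posterior mean = 0.6104

0.6104


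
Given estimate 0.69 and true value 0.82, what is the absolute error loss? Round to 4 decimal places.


Absolute error = |estimate - true|
= |-0.13| = 0.13

0.13


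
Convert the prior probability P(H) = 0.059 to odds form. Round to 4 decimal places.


P(not H) = 1 - 0.059 = 0.941
Odds = 0.059 / 0.941 = 0.0627

0.0627


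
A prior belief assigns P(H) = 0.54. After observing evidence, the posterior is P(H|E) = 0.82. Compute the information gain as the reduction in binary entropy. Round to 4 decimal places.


H(prior) = -0.54*log2(0.54) - 0.46*log2(0.46)
= 0.9954
H(post) = -0.82*log2(0.82) - 0.18*log2(0.18)
= 0.6801
IG = 0.9954 - 0.6801 = 0.3153

0.3153


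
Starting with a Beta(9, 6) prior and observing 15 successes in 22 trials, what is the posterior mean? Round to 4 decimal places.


Posterior parameters: alpha = 9 + 15 = 24
beta = 6 + 7 = 13
Posterior mean = alpha / (alpha + beta) = 24 / 37
= 0.6486

0.6486


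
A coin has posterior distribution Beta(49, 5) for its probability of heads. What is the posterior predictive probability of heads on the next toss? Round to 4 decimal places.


Posterior predictive = E[theta] = alpha/(alpha+beta)
= 49/54
= 0.9074

0.9074


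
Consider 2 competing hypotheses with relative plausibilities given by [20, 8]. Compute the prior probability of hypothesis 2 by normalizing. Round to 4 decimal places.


Sum of weights = 20 + 8 = 28
Normalized prior for H2 = 8 / 28
= 0.2857

0.2857


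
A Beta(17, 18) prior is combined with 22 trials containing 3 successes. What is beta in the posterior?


In conjugate updating:
beta_posterior = beta_prior + (n - k)
= 18 + (22 - 3)
= 18 + 19 = 37

37


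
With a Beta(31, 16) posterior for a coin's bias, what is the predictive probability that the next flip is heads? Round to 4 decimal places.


The predictive probability equals the posterior mean.
P(next = heads) = alpha / (alpha + beta)
= 31 / 47 = 0.6596

0.6596


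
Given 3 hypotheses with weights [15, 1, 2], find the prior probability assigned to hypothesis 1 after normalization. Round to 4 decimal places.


To normalize, divide each weight by the sum of all weights.
Sum = 18
Prior(H1) = 15/18 = 0.8333

0.8333


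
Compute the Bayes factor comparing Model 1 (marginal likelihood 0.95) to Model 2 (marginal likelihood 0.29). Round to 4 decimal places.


BF12 = marginal likelihood of M1 / marginal likelihood of M2
= 0.95/0.29
= 3.2759

3.2759


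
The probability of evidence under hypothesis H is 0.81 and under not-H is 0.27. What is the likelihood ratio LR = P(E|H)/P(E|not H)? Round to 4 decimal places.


LR = 0.81 / 0.27
= 3.0

3.0


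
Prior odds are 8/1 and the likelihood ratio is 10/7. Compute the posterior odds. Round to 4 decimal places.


Posterior odds = prior odds * likelihood ratio
= (8/1) * (10/7)
= 80 / 7
= 11.4286

11.4286


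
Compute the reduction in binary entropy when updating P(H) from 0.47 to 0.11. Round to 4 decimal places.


H_before = -p*log2(p) - (1-p)*log2(1-p) for p=0.47: 0.9974
H_after for p=0.11: 0.4999
Reduction = 0.9974 - 0.4999 = 0.4975

0.4975


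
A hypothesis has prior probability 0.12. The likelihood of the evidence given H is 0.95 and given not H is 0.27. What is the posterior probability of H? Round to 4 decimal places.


Using Bayes' theorem:
P(E) = 0.12 * 0.95 + 0.88 * 0.27
P(E) = 0.3516
P(H|E) = (0.12 * 0.95) / 0.3516 = 0.3242

0.3242


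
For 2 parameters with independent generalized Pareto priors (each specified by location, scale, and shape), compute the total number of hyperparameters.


A generalized Pareto prior has 3 hyperparameters per parameter.
Total = 2 * 3 = 6

6


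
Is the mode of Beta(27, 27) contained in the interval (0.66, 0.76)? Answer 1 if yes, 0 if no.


Mode = (a-1)/(a+b-2) = 26/52 = 0.5
Interval: (0.66, 0.76)
Contains mode? 0

0


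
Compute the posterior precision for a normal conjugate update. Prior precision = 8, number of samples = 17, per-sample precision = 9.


tau_post = tau_0 + n * tau
= 8 + 17 * 9 = 161

161


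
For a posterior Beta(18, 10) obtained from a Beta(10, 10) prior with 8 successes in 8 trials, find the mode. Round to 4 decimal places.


Mode = (alpha - 1) / (alpha + beta - 2)
= 17 / 26
= 0.6538

0.6538


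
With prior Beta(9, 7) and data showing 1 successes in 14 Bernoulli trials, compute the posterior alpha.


Conjugate update: alpha_posterior = alpha_prior + k
= 9 + 1 = 10

10


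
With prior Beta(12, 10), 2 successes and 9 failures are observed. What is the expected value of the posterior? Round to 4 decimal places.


Posterior = Beta(14, 19)
E[theta] = alpha/(alpha+beta)
= 14/33 = 0.4242

0.4242


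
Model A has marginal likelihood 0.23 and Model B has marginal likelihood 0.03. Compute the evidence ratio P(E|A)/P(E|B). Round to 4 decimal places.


Evidence ratio = P(E|A) / P(E|B)
= 0.23 / 0.03
= 7.6667

7.6667


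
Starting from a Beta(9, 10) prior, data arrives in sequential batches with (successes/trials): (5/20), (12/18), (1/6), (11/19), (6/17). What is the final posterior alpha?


In sequential Bayesian updating, we sum all successes.
Total successes = 35
Final alpha = 9 + 35 = 44

44


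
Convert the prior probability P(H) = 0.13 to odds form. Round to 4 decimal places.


P(not H) = 1 - 0.13 = 0.87
Odds = 0.13 / 0.87 = 0.1494

0.1494


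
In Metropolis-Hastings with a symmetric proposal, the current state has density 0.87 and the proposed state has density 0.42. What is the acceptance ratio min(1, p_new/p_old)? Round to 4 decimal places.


Ratio = p_new / p_old = 0.42 / 0.87 = 0.4828
Acceptance = min(1, 0.4828) = 0.4828

0.4828


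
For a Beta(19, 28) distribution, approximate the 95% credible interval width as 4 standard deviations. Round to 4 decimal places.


Variance of Beta(a,b) = ab / ((a+b)^2 * (a+b+1))
= 19*28 / ((47)^2 * 48)
= 0.005
SD = sqrt(0.005) = 0.0708
Width = 4 * SD = 0.2833

0.2833


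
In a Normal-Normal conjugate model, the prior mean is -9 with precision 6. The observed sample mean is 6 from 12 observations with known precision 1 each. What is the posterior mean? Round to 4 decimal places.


Posterior precision = tau0 + n*tau = 6 + 12*1 = 18
Posterior mean = (tau0*mu0 + n*tau*xbar) / posterior_precision
= (6*-9 + 12*1*6) / 18
= 18 / 18 = 1.0

1.0


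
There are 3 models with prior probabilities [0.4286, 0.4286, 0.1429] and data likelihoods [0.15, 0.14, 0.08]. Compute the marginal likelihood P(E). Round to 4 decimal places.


P(E) = sum over models of P(M_i) * P(E|M_i)
= 0.4286*0.15 + 0.4286*0.14 + 0.1429*0.08
= 0.1357

0.1357


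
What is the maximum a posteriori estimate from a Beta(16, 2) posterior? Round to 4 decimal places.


The MAP estimate equals the mode of the distribution.
Mode of Beta(a,b) = (a-1)/(a+b-2)
= 15/16
= 0.9375

0.9375


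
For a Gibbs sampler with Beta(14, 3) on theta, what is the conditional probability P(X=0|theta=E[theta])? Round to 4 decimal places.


E[theta] = 14/(14+3) = 0.8235
P(X=0|theta) = 1 - theta = 0.1765

0.1765


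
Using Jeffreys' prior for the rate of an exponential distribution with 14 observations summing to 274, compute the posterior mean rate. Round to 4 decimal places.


Jeffreys' prior leads to posterior Gamma(14, 274).
Mean = 14/274 = 0.0511

0.0511


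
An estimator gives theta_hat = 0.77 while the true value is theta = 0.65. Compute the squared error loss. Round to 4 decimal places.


The squared error loss is (theta_hat - theta)^2
= (0.77 - 0.65)^2
= (0.12)^2 = 0.0144

0.0144


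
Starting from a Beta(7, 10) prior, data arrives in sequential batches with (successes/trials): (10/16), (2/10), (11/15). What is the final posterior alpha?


In sequential Bayesian updating, we sum all successes.
Total successes = 23
Final alpha = 7 + 23 = 30

30


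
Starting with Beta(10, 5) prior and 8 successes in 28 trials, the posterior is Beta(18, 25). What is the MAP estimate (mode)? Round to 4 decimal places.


The mode of Beta(a, b) when a > 1 and b > 1 is (a-1)/(a+b-2)
= (18 - 1) / (18 + 25 - 2)
= 17 / 41
= 0.4146

0.4146


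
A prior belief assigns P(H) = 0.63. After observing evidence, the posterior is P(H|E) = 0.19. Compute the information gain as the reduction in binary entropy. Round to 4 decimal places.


H(prior) = -0.63*log2(0.63) - 0.37*log2(0.37)
= 0.9507
H(post) = -0.19*log2(0.19) - 0.81*log2(0.81)
= 0.7015
IG = 0.9507 - 0.7015 = 0.2492

0.2492


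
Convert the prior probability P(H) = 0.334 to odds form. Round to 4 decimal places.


P(not H) = 1 - 0.334 = 0.666
Odds = 0.334 / 0.666 = 0.5015

0.5015


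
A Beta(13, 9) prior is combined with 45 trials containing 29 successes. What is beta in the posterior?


In conjugate updating:
beta_posterior = beta_prior + (n - k)
= 9 + (45 - 29)
= 9 + 16 = 25

25


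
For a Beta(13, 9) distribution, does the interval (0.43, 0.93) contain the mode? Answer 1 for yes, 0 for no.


Mode of Beta(a,b) = (a-1)/(a+b-2)
= (13-1)/(13+9-2) = 0.6
Check: 0.43 <= 0.6 <= 0.93?
Result: 1

1


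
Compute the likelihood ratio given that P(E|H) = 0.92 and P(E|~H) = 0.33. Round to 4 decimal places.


LR = P(E|H) / P(E|~H)
= 0.92 / 0.33 = 2.7879

2.7879


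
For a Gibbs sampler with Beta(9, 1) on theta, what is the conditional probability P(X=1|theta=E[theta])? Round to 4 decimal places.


E[theta] = 9/(9+1) = 0.9
P(X=1|theta) = theta = 0.9

0.9


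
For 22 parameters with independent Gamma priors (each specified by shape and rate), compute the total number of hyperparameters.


A Gamma prior has 2 hyperparameters per parameter.
Total = 22 * 2 = 44

44


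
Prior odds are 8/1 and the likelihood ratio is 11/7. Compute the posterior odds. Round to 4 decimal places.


Posterior odds = prior odds * likelihood ratio
= (8/1) * (11/7)
= 88 / 7
= 12.5714

12.5714


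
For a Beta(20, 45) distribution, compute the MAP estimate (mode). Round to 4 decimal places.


MAP = mode = (a-1)/(a+b-2)
= (20-1)/(20+45-2)
= 19/63 = 0.3016

0.3016


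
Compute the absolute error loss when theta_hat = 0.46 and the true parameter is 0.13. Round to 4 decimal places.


L = |theta_hat - theta_true|
= |0.46 - 0.13| = 0.33

0.33


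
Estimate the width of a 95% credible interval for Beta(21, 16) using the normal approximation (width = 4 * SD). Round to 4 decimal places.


For Beta(a,b): Var = ab/((a+b)^2(a+b+1))
Var = 0.0065, SD = 0.0804
Approximate 95% CI width = 4 * 0.0804 = 0.3215

0.3215


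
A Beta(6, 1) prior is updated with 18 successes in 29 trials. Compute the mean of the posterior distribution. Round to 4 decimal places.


After update: Beta(24, 12)
Mean = 24 / (24 + 12) = 24 / 36
= 0.6667

0.6667


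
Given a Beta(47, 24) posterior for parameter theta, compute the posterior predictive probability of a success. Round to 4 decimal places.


For a Beta-Bernoulli model, the predictive probability is the mean:
P(success) = 47/(47+24) = 47/71 = 0.662

0.662


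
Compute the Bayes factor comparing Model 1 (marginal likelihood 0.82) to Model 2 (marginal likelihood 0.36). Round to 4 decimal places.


BF12 = marginal likelihood of M1 / marginal likelihood of M2
= 0.82/0.36
= 2.2778

2.2778


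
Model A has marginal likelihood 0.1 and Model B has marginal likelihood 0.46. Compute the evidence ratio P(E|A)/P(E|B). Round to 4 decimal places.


Evidence ratio = P(E|A) / P(E|B)
= 0.1 / 0.46
= 0.2174

0.2174


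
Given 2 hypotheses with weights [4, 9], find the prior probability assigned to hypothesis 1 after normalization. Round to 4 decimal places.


To normalize, divide each weight by the sum of all weights.
Sum = 13
Prior(H1) = 4/13 = 0.3077

0.3077


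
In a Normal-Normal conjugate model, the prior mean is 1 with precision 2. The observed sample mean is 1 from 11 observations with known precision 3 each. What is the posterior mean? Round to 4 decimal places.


Posterior precision = tau0 + n*tau = 2 + 11*3 = 35
Posterior mean = (tau0*mu0 + n*tau*xbar) / posterior_precision
= (2*1 + 11*3*1) / 35
= 35 / 35 = 1.0

1.0


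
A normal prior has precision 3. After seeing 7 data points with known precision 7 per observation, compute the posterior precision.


In the conjugate normal model, precisions add:
tau_posterior = tau_prior + n * tau_data
= 3 + 7*7 = 52

52


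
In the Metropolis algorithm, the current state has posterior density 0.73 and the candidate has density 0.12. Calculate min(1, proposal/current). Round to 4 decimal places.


Ratio = 0.12/0.73 = 0.1644
Acceptance probability = min(1, 0.1644)
= 0.1644

0.1644


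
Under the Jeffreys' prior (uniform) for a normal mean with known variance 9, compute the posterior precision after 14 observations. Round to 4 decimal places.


Prior precision = 0 (flat prior).
Post. prec. = 0 + n/var = 14/9 = 1.5556

1.5556


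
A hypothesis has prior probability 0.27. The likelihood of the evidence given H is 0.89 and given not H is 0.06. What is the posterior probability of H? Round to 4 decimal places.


Using Bayes' theorem:
P(E) = 0.27 * 0.89 + 0.73 * 0.06
P(E) = 0.2841
P(H|E) = (0.27 * 0.89) / 0.2841 = 0.8458

0.8458


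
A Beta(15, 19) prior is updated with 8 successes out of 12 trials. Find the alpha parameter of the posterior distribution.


In the Beta-Binomial conjugate update:
alpha_post = alpha_prior + successes
= 15 + 8
= 23

23


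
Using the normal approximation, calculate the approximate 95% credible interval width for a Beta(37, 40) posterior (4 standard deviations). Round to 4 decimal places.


Var(Beta) = 37*40/(77^2 * 78) = 0.0032
SD = 0.0566
Width ~ 4*SD = 0.2263

0.2263


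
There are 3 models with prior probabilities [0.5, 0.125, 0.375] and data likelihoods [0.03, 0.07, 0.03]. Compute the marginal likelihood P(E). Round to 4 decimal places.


P(E) = sum over models of P(M_i) * P(E|M_i)
= 0.5*0.03 + 0.125*0.07 + 0.375*0.03
= 0.035

0.035


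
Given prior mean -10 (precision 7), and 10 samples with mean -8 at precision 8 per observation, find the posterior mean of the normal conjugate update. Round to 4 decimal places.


The posterior mean is a precision-weighted average of prior and data.
Post. prec. = 7 + 80 = 87
Post. mean = (-70 + -640)/87 = -710/87 = -8.1609

-8.1609


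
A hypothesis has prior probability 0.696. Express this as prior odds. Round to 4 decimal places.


Odds = P(H) / P(not H) = 0.696 / 0.304
= 2.2895

2.2895


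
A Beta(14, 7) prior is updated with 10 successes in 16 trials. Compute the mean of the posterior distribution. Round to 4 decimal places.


After update: Beta(24, 13)
Mean = 24 / (24 + 13) = 24 / 37
= 0.6486

0.6486


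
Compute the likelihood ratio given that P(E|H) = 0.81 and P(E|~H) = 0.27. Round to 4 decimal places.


LR = P(E|H) / P(E|~H)
= 0.81 / 0.27 = 3.0

3.0


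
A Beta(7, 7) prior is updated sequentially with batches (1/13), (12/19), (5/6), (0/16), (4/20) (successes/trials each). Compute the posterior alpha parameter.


Sequential conjugate updating is equivalent to a single batch update.
Total successes across all batches = 22
alpha_posterior = alpha_prior + total_successes = 7 + 22
= 29

29


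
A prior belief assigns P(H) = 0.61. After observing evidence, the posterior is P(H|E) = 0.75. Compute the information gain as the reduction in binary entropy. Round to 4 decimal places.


H(prior) = -0.61*log2(0.61) - 0.39*log2(0.39)
= 0.9648
H(post) = -0.75*log2(0.75) - 0.25*log2(0.25)
= 0.8113
IG = 0.9648 - 0.8113 = 0.1535

0.1535


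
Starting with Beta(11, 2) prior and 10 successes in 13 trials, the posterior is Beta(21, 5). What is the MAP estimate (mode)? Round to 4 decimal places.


The mode of Beta(a, b) when a > 1 and b > 1 is (a-1)/(a+b-2)
= (21 - 1) / (21 + 5 - 2)
= 20 / 24
= 0.8333

0.8333


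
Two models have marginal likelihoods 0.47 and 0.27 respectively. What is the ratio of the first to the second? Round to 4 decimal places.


Evidence ratio = 0.47 / 0.27
= 1.7407

1.7407


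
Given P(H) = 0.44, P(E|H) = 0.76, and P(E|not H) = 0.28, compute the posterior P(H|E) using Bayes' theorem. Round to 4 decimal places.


By Bayes' theorem: P(H|E) = P(E|H)*P(H) / P(E)
P(E) = P(E|H)*P(H) + P(E|not H)*P(not H)
P(E) = 0.76*0.44 + 0.28*0.56 = 0.4912
P(H|E) = 0.76*0.44 / 0.4912 = 0.6808

0.6808


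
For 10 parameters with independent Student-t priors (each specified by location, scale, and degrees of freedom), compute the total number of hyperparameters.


A Student-t prior has 3 hyperparameters per parameter.
Total = 10 * 3 = 30

30


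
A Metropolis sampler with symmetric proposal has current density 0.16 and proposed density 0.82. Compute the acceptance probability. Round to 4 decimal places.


For symmetric proposals, acceptance = min(1, pi(x*)/pi(x))
= min(1, 0.82/0.16)
= min(1, 5.125) = 1.0

1.0


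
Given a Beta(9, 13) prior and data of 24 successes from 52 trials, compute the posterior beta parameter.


Number of failures = 52 - 24 = 28
Posterior beta = 13 + 28 = 41

41


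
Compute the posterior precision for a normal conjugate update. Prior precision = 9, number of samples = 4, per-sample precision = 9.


tau_post = tau_0 + n * tau
= 9 + 4 * 9 = 45

45


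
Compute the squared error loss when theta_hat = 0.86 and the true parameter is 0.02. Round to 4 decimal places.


L = (theta_hat - theta_true)^2
= (0.86 - 0.02)^2
= 0.84^2 = 0.7056

0.7056


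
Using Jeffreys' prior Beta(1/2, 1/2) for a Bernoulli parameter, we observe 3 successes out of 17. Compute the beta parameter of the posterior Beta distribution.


Conjugate update: Beta(0.5 + k, 0.5 + n - k).
k = 3, n - k = 14
Posterior beta = 0.5 + (n - k) = 0.5 + 14 = 14.5

14.5


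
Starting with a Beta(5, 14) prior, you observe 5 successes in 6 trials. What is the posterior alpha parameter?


For a Beta-Binomial conjugate model:
Posterior alpha = prior alpha + number of successes
= 5 + 5 = 10

10


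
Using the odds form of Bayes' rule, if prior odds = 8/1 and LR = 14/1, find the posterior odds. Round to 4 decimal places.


Bayes' rule in odds form: posterior odds = prior odds * LR
= (8 * 14) / (1 * 1)
= 112/1 = 112.0

112.0


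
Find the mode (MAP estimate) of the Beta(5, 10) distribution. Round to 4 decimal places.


For Beta(a,b) with a,b > 1:
Mode = (a-1)/(a+b-2) = (5-1)/(15-2)
= 4/13 = 0.3077

0.3077


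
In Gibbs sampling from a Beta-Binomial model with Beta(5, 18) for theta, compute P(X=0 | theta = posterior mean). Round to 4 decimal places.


Posterior mean = alpha/(alpha+beta) = 5/23 = 0.2174
P(X=0|theta=mean) = 1 - theta = 0.7826

0.7826


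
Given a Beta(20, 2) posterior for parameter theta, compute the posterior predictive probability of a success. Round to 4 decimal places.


For a Beta-Bernoulli model, the predictive probability is the mean:
P(success) = 20/(20+2) = 20/22 = 0.9091

0.9091


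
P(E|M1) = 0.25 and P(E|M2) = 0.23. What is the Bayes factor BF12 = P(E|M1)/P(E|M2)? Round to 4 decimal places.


Bayes factor BF12 = P(E|M1) / P(E|M2)
= 0.25 / 0.23
= 1.087

1.087


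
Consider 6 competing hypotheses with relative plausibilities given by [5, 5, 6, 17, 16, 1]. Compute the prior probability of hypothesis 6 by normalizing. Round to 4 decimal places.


Sum of weights = 5 + 5 + 6 + 17 + 16 + 1 = 50
Normalized prior for H6 = 1 / 50
= 0.02

0.02


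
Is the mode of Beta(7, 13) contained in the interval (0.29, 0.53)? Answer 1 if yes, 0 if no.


Mode = (a-1)/(a+b-2) = 6/18 = 0.3333
Interval: (0.29, 0.53)
Contains mode? 1

1


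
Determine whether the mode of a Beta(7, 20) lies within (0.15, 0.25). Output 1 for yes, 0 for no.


First find the mode: (a-1)/(a+b-2) = 0.24
Is 0.24 in (0.15, 0.25)? 1

1


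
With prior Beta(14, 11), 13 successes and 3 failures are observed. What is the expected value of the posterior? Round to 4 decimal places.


Posterior = Beta(27, 14)
E[theta] = alpha/(alpha+beta)
= 27/41 = 0.6585

0.6585


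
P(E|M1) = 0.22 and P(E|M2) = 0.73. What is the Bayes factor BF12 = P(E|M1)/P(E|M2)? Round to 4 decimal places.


Bayes factor BF12 = P(E|M1) / P(E|M2)
= 0.22 / 0.73
= 0.3014

0.3014


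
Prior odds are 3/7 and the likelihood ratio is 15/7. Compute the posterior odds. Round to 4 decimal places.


Posterior odds = prior odds * likelihood ratio
= (3/7) * (15/7)
= 45 / 49
= 0.9184

0.9184


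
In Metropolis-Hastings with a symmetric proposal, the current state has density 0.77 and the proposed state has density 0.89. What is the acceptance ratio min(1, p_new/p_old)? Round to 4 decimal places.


Ratio = p_new / p_old = 0.89 / 0.77 = 1.1558
Acceptance = min(1, 1.1558) = 1.0

1.0


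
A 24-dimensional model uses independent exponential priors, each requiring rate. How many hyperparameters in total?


Per parameter: 1 (rate).
Total = 24 * 1 = 24

24


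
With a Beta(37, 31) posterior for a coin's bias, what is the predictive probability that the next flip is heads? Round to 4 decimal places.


The predictive probability equals the posterior mean.
P(next = heads) = alpha / (alpha + beta)
= 37 / 68 = 0.5441

0.5441


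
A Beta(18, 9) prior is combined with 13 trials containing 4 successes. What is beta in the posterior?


In conjugate updating:
beta_posterior = beta_prior + (n - k)
= 9 + (13 - 4)
= 9 + 9 = 18

18


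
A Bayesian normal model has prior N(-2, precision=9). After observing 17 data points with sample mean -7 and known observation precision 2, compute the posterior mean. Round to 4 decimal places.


Posterior mean = (prior_precision * prior_mean + n * data_precision * data_mean) / (prior_precision + n * data_precision)
Numerator = 9*-2 + 17*2*-7 = -256
Denominator = 9 + 17*2 = 43
Posterior mean = -5.9535

-5.9535


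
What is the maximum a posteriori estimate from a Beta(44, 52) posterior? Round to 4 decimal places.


The MAP estimate equals the mode of the distribution.
Mode of Beta(a,b) = (a-1)/(a+b-2)
= 43/94
= 0.4574

0.4574


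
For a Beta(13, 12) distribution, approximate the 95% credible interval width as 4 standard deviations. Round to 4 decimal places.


Variance of Beta(a,b) = ab / ((a+b)^2 * (a+b+1))
= 13*12 / ((25)^2 * 26)
= 0.0096
SD = sqrt(0.0096) = 0.098
Width = 4 * SD = 0.3919

0.3919


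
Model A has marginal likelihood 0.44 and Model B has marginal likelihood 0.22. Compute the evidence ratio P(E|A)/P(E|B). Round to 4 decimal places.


Evidence ratio = P(E|A) / P(E|B)
= 0.44 / 0.22
= 2.0

2.0


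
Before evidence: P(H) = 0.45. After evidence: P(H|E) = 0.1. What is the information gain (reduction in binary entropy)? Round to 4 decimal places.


Prior entropy = 0.9928
Posterior entropy = 0.469
Information gain = 0.9928 - 0.469 = 0.5238

0.5238


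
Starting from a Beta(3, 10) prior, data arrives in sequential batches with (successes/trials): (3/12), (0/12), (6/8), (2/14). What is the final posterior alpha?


In sequential Bayesian updating, we sum all successes.
Total successes = 11
Final alpha = 3 + 11 = 14

14


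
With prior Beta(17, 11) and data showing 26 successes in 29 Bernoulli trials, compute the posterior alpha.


Conjugate update: alpha_posterior = alpha_prior + k
= 17 + 26 = 43

43


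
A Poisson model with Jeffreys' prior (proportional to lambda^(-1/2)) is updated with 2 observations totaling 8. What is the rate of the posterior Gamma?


Posterior = Gamma(0.5 + S, n)
= Gamma(0.5 + 8, 2)
Posterior rate = 0 + n = 2

2.0


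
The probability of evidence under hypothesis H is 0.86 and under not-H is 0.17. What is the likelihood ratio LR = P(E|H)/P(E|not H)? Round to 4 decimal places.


LR = 0.86 / 0.17
= 5.0588

5.0588


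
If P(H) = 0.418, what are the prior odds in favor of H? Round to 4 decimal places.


Prior odds = P(H) / (1 - P(H))
= 0.418 / 0.582
= 0.7182

0.7182


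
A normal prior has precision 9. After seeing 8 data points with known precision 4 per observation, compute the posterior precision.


In the conjugate normal model, precisions add:
tau_posterior = tau_prior + n * tau_data
= 9 + 8*4 = 41

41


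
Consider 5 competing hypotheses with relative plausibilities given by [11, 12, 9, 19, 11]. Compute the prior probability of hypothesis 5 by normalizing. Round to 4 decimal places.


Sum of weights = 11 + 12 + 9 + 19 + 11 = 62
Normalized prior for H5 = 11 / 62
= 0.1774

0.1774


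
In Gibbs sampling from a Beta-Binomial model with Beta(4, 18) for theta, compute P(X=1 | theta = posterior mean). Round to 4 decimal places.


Posterior mean = alpha/(alpha+beta) = 4/22 = 0.1818
P(X=1|theta=mean) = theta = 0.1818

0.1818


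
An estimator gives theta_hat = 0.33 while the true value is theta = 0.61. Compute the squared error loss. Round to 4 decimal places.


The squared error loss is (theta_hat - theta)^2
= (0.33 - 0.61)^2
= (-0.28)^2 = 0.0784

0.0784


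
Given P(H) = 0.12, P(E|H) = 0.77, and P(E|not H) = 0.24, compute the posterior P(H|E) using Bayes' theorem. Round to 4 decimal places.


By Bayes' theorem: P(H|E) = P(E|H)*P(H) / P(E)
P(E) = P(E|H)*P(H) + P(E|not H)*P(not H)
P(E) = 0.77*0.12 + 0.24*0.88 = 0.3036
P(H|E) = 0.77*0.12 / 0.3036 = 0.3043

0.3043


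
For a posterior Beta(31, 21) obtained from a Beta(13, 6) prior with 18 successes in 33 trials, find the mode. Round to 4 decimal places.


Mode = (alpha - 1) / (alpha + beta - 2)
= 30 / 50
= 0.6

0.6


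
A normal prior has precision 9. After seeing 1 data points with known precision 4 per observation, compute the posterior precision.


In the conjugate normal model, precisions add:
tau_posterior = tau_prior + n * tau_data
= 9 + 1*4 = 13

13


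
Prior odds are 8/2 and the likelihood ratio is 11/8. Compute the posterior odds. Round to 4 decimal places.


Posterior odds = prior odds * likelihood ratio
= (8/2) * (11/8)
= 88 / 16
= 5.5

5.5


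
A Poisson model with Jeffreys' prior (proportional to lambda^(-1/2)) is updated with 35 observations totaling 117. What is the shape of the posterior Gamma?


Posterior = Gamma(0.5 + S, n)
= Gamma(0.5 + 117, 35)
Posterior shape = 0.5 + S = 0.5 + 117 = 117.5

117.5


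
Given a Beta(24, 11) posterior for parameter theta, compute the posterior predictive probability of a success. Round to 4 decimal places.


For a Beta-Bernoulli model, the predictive probability is the mean:
P(success) = 24/(24+11) = 24/35 = 0.6857

0.6857


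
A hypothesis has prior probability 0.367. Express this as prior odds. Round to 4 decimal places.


Odds = P(H) / P(not H) = 0.367 / 0.633
= 0.5798

0.5798


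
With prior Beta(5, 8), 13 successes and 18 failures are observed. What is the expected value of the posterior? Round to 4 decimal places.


Posterior = Beta(18, 26)
E[theta] = alpha/(alpha+beta)
= 18/44 = 0.4091

0.4091


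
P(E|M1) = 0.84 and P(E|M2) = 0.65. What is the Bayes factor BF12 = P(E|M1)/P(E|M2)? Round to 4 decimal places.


Bayes factor BF12 = P(E|M1) / P(E|M2)
= 0.84 / 0.65
= 1.2923

1.2923


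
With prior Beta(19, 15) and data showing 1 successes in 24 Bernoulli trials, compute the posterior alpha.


Conjugate update: alpha_posterior = alpha_prior + k
= 19 + 1 = 20

20


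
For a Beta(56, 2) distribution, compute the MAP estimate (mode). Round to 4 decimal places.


MAP = mode = (a-1)/(a+b-2)
= (56-1)/(56+2-2)
= 55/56 = 0.9821

0.9821


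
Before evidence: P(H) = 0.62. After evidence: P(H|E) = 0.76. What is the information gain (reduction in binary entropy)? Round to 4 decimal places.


Prior entropy = 0.958
Posterior entropy = 0.795
Information gain = 0.958 - 0.795 = 0.163

0.163


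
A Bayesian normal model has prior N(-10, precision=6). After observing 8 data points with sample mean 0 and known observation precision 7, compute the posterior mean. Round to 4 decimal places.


Posterior mean = (prior_precision * prior_mean + n * data_precision * data_mean) / (prior_precision + n * data_precision)
Numerator = 6*-10 + 8*7*0 = -60
Denominator = 6 + 8*7 = 62
Posterior mean = -0.9677

-0.9677


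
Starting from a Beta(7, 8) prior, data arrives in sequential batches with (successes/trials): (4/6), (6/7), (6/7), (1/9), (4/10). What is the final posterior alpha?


In sequential Bayesian updating, we sum all successes.
Total successes = 21
Final alpha = 7 + 21 = 28

28


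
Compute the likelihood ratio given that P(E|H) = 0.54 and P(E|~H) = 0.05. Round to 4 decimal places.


LR = P(E|H) / P(E|~H)
= 0.54 / 0.05 = 10.8

10.8


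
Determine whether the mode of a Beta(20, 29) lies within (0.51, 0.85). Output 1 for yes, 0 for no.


First find the mode: (a-1)/(a+b-2) = 0.4043
Is 0.4043 in (0.51, 0.85)? 0

0


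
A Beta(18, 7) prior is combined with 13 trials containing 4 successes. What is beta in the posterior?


In conjugate updating:
beta_posterior = beta_prior + (n - k)
= 7 + (13 - 4)
= 7 + 9 = 16

16


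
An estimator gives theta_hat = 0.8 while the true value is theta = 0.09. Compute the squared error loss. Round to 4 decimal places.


The squared error loss is (theta_hat - theta)^2
= (0.8 - 0.09)^2
= (0.71)^2 = 0.5041

0.5041


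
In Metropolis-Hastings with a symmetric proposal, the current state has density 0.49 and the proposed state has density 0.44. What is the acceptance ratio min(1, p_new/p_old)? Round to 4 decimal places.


Ratio = p_new / p_old = 0.44 / 0.49 = 0.898
Acceptance = min(1, 0.898) = 0.898

0.898


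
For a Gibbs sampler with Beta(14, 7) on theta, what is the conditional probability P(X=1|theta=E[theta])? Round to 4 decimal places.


E[theta] = 14/(14+7) = 0.6667
P(X=1|theta) = theta = 0.6667

0.6667


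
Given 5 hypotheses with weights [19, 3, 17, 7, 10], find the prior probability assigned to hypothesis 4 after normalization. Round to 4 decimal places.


To normalize, divide each weight by the sum of all weights.
Sum = 56
Prior(H4) = 7/56 = 0.125

0.125


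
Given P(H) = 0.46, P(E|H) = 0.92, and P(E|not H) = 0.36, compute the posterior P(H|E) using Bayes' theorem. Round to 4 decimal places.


By Bayes' theorem: P(H|E) = P(E|H)*P(H) / P(E)
P(E) = P(E|H)*P(H) + P(E|not H)*P(not H)
P(E) = 0.92*0.46 + 0.36*0.54 = 0.6176
P(H|E) = 0.92*0.46 / 0.6176 = 0.6852

0.6852


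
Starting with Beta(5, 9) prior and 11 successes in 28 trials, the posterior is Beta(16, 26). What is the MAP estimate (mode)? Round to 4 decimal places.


The mode of Beta(a, b) when a > 1 and b > 1 is (a-1)/(a+b-2)
= (16 - 1) / (16 + 26 - 2)
= 15 / 40
= 0.375

0.375


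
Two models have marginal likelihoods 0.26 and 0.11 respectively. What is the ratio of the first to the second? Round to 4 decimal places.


Evidence ratio = 0.26 / 0.11
= 2.3636

2.3636


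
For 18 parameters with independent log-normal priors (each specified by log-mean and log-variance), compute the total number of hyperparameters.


A log-normal prior has 2 hyperparameters per parameter.
Total = 18 * 2 = 36

36


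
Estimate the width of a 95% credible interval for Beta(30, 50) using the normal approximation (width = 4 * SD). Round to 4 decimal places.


For Beta(a,b): Var = ab/((a+b)^2(a+b+1))
Var = 0.0029, SD = 0.0538
Approximate 95% CI width = 4 * 0.0538 = 0.2152

0.2152


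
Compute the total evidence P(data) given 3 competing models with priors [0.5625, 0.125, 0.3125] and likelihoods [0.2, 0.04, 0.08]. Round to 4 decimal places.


Marginal likelihood = sum P(model_i) * P(data|model_i)
Model 1: 0.5625 * 0.2 = 0.1125
Model 2: 0.125 * 0.04 = 0.005
Model 3: 0.3125 * 0.08 = 0.025
Total = 0.1425

0.1425


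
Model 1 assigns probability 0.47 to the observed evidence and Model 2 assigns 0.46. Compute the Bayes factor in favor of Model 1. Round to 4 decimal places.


BF = P(data|M1) / P(data|M2)
= 0.47 / 0.46 = 1.0217

1.0217


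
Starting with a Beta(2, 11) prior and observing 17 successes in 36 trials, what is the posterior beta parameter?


Posterior beta = prior beta + failures
Failures = 36 - 17 = 19
beta_post = 11 + 19 = 30

30


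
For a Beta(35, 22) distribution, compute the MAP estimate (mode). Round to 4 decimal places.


MAP = mode = (a-1)/(a+b-2)
= (35-1)/(35+22-2)
= 34/55 = 0.6182

0.6182


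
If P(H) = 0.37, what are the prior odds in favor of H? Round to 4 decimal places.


Prior odds = P(H) / (1 - P(H))
= 0.37 / 0.63
= 0.5873

0.5873


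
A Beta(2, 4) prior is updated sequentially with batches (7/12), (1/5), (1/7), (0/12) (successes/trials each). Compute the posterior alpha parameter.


Sequential conjugate updating is equivalent to a single batch update.
Total successes across all batches = 9
alpha_posterior = alpha_prior + total_successes = 2 + 9
= 11

11


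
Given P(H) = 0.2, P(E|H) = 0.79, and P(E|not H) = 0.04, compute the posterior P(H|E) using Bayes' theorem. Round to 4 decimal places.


By Bayes' theorem: P(H|E) = P(E|H)*P(H) / P(E)
P(E) = P(E|H)*P(H) + P(E|not H)*P(not H)
P(E) = 0.79*0.2 + 0.04*0.8 = 0.19
P(H|E) = 0.79*0.2 / 0.19 = 0.8316

0.8316


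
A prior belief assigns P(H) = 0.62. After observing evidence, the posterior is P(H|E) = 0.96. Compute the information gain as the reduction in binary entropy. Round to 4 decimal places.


H(prior) = -0.62*log2(0.62) - 0.38*log2(0.38)
= 0.958
H(post) = -0.96*log2(0.96) - 0.04*log2(0.04)
= 0.2423
IG = 0.958 - 0.2423 = 0.7157

0.7157


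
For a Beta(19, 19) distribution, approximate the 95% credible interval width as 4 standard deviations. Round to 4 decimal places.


Variance of Beta(a,b) = ab / ((a+b)^2 * (a+b+1))
= 19*19 / ((38)^2 * 39)
= 0.0064
SD = sqrt(0.0064) = 0.0801
Width = 4 * SD = 0.3203

0.3203


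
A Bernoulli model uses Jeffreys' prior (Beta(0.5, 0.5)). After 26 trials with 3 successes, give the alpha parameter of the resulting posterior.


Posterior = Beta(prior_alpha + successes, prior_beta + failures)
= Beta(0.5 + 3, 0.5 + 23)
Posterior alpha = 0.5 + k = 0.5 + 3 = 3.5

3.5


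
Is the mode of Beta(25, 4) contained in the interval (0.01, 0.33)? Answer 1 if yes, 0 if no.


Mode = (a-1)/(a+b-2) = 24/27 = 0.8889
Interval: (0.01, 0.33)
Contains mode? 0

0


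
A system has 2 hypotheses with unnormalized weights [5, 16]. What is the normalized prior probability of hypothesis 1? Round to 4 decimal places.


The normalized prior is the weight divided by the total.
Total weight = 21
P(H1) = 5 / 21 = 0.2381

0.2381


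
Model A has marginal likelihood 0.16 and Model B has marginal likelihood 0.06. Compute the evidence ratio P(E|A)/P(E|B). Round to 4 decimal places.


Evidence ratio = P(E|A) / P(E|B)
= 0.16 / 0.06
= 2.6667

2.6667


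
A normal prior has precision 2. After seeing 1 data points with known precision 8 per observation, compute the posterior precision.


In the conjugate normal model, precisions add:
tau_posterior = tau_prior + n * tau_data
= 2 + 1*8 = 10

10


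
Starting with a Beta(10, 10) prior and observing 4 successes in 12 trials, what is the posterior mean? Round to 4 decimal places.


Posterior parameters: alpha = 10 + 4 = 14
beta = 10 + 8 = 18
Posterior mean = alpha / (alpha + beta) = 14 / 32
= 0.4375

0.4375


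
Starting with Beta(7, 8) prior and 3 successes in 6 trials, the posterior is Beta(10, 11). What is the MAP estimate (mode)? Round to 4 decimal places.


The mode of Beta(a, b) when a > 1 and b > 1 is (a-1)/(a+b-2)
= (10 - 1) / (10 + 11 - 2)
= 9 / 19
= 0.4737

0.4737


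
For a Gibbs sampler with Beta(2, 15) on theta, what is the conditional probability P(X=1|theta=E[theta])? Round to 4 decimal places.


E[theta] = 2/(2+15) = 0.1176
P(X=1|theta) = theta = 0.1176

0.1176


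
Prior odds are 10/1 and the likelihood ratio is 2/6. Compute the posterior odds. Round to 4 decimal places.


Posterior odds = prior odds * likelihood ratio
= (10/1) * (2/6)
= 20 / 6
= 3.3333

3.3333


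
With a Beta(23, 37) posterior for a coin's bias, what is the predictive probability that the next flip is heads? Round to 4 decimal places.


The predictive probability equals the posterior mean.
P(next = heads) = alpha / (alpha + beta)
= 23 / 60 = 0.3833

0.3833


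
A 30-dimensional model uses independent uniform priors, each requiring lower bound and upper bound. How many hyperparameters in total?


Per parameter: 2 (lower bound and upper bound).
Total = 30 * 2 = 60

60


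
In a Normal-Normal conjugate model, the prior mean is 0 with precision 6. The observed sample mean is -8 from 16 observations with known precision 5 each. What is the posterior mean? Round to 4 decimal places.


Posterior precision = tau0 + n*tau = 6 + 16*5 = 86
Posterior mean = (tau0*mu0 + n*tau*xbar) / posterior_precision
= (6*0 + 16*5*-8) / 86
= -640 / 86 = -7.4419

-7.4419


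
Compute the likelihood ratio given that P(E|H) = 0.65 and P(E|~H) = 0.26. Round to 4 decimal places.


LR = P(E|H) / P(E|~H)
= 0.65 / 0.26 = 2.5

2.5


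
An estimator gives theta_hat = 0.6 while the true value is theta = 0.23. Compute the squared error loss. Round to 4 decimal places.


The squared error loss is (theta_hat - theta)^2
= (0.6 - 0.23)^2
= (0.37)^2 = 0.1369

0.1369


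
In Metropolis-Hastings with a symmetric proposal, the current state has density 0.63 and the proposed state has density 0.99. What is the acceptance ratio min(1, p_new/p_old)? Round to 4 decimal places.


Ratio = p_new / p_old = 0.99 / 0.63 = 1.5714
Acceptance = min(1, 1.5714) = 1.0

1.0


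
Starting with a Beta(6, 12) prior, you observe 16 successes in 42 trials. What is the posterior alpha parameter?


For a Beta-Binomial conjugate model:
Posterior alpha = prior alpha + number of successes
= 6 + 16 = 22

22


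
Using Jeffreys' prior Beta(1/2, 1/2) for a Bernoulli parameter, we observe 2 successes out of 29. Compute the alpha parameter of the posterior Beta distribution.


Conjugate update: Beta(0.5 + k, 0.5 + n - k).
k = 2, n - k = 27
Posterior alpha = 0.5 + k = 0.5 + 2 = 2.5

2.5


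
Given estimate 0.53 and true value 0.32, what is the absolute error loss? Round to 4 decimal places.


Absolute error = |estimate - true|
= |0.21| = 0.21

0.21


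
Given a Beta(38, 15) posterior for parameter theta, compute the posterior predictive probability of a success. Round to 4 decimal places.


For a Beta-Bernoulli model, the predictive probability is the mean:
P(success) = 38/(38+15) = 38/53 = 0.717

0.717


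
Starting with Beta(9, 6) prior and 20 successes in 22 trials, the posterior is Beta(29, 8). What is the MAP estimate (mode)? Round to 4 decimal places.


The mode of Beta(a, b) when a > 1 and b > 1 is (a-1)/(a+b-2)
= (29 - 1) / (29 + 8 - 2)
= 28 / 35
= 0.8

0.8


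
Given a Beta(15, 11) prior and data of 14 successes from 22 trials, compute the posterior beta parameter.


Number of failures = 22 - 14 = 8
Posterior beta = 11 + 8 = 19

19


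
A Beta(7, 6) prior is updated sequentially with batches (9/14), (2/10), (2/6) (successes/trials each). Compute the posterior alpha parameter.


Sequential conjugate updating is equivalent to a single batch update.
Total successes across all batches = 13
alpha_posterior = alpha_prior + total_successes = 7 + 13
= 20

20


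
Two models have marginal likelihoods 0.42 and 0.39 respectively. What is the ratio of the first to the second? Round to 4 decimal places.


Evidence ratio = 0.42 / 0.39
= 1.0769

1.0769
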